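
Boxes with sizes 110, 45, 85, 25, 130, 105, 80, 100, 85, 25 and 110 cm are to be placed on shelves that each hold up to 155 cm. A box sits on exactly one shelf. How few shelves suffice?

Total = 130 + 110 + 110 + 105 + 100 + 85 + 85 + 80 + 45 + 25 + 25 = 900 cm.
Lower bound: ⌈900/155⌉ = 6 shelves.
Also, 8 boxes each exceed 155/2 cm, and no two of those can share a shelf, so at least 8 shelves are needed.
A packing using 8 shelves:
  shelf 1: 130 + 25 = 155
  shelf 2: 110 + 45 = 155
  shelf 3: 110 + 25 = 135
  shelf 4: 105 = 105
  shelf 5: 100 = 100
  shelf 6: 85 = 85
  shelf 7: 85 = 85
  shelf 8: 80 = 80
This matches the lower bound, so 8 is optimal.

8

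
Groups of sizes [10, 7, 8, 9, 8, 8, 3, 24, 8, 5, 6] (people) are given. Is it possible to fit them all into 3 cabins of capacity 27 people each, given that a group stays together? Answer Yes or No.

Total = 96 people; ⌈96/27⌉ = 4.
At least 4 cabins are required, but only 3 are allowed.

No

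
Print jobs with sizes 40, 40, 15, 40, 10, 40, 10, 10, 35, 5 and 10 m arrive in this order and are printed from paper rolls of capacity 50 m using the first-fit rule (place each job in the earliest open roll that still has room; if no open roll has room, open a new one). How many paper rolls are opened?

  40 → roll 1 (new)  [load 40/50]
  40 → roll 2 (new)  [load 40/50]
  15 → roll 3 (new)  [load 15/50]
  40 → roll 4 (new)  [load 40/50]
  10 → roll 1  [load 50/50]
  40 → roll 5 (new)  [load 40/50]
  10 → roll 2  [load 50/50]
  10 → roll 3  [load 25/50]
  35 → roll 6 (new)  [load 35/50]
  5 → roll 3  [load 30/50]
  10 → roll 3  [load 40/50]
6 paper rolls opened.

6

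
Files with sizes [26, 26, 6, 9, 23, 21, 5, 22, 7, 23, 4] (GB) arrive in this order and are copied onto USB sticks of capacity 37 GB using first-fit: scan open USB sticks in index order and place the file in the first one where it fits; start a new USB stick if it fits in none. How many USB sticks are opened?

  26 → USB stick 1 (new)  [load 26/37]
  26 → USB stick 2 (new)  [load 26/37]
  6 → USB stick 1  [load 32/37]
  9 → USB stick 2  [load 35/37]
  23 → USB stick 3 (new)  [load 23/37]
  21 → USB stick 4 (new)  [load 21/37]
  5 → USB stick 1  [load 37/37]
  22 → USB stick 5 (new)  [load 22/37]
  7 → USB stick 3  [load 30/37]
  23 → USB stick 6 (new)  [load 23/37]
  4 → USB stick 3  [load 34/37]
6 USB sticks opened.

6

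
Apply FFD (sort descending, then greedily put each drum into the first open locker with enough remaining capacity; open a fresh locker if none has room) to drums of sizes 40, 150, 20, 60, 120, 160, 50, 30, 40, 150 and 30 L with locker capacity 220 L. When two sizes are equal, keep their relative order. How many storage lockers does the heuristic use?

Sorted descending: 160, 150, 150, 120, 60, 50, 40, 40, 30, 30, 20.
  160 → locker 1 (new)  [load 160/220]
  150 → locker 2 (new)  [load 150/220]
  150 → locker 3 (new)  [load 150/220]
  120 → locker 4 (new)  [load 120/220]
  60 → locker 1  [load 220/220]
  50 → locker 2  [load 200/220]
  40 → locker 3  [load 190/220]
  40 → locker 4  [load 160/220]
  30 → locker 3  [load 220/220]
  30 → locker 4  [load 190/220]
  20 → locker 2  [load 220/220]
4 storage lockers opened.

4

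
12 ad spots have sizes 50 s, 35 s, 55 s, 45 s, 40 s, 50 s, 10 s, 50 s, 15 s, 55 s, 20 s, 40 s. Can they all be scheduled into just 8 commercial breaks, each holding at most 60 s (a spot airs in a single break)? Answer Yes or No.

No

Total = 465 s; ⌈465/60⌉ = 8.
9 ad spots each exceed half the capacity and cannot share a break, forcing at least 9 commercial breaks.
At least 9 commercial breaks are required, but only 8 are allowed.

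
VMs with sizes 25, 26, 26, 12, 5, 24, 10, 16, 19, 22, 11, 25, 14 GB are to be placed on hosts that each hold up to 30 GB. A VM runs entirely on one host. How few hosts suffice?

9

Total = 26 + 26 + 25 + 25 + 24 + 22 + 19 + 16 + 14 + 12 + 11 + 10 + 5 = 235 GB.
Lower bound: ⌈235/30⌉ = 8 hosts.
A packing using 9 hosts:
  host 1: 26 = 26
  host 2: 26 = 26
  host 3: 25 + 5 = 30
  host 4: 25 = 25
  host 5: 24 = 24
  host 6: 22 = 22
  host 7: 19 + 11 = 30
  host 8: 16 + 14 = 30
  host 9: 12 + 10 = 22
No arrangement into 8 hosts stays within capacity, so 9 is optimal.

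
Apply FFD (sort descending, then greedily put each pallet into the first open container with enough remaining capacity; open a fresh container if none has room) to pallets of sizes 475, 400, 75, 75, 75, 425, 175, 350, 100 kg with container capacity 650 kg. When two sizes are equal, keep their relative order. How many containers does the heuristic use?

4

Sorted descending: 475, 425, 400, 350, 175, 100, 75, 75, 75.
  475 → container 1 (new)  [load 475/650]
  425 → container 2 (new)  [load 425/650]
  400 → container 3 (new)  [load 400/650]
  350 → container 4 (new)  [load 350/650]
  175 → container 1  [load 650/650]
  100 → container 2  [load 525/650]
  75 → container 2  [load 600/650]
  75 → container 3  [load 475/650]
  75 → container 3  [load 550/650]
4 containers opened.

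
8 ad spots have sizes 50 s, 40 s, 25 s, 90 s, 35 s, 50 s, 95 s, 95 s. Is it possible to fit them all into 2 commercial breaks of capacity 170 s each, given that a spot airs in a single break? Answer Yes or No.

No

Total = 480 s; ⌈480/170⌉ = 3.
At least 3 commercial breaks are required, but only 2 are allowed.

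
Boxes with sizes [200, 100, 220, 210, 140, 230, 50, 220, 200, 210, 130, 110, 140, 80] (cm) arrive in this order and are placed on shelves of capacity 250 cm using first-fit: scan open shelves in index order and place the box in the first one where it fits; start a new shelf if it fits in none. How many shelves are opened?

10

  200 → shelf 1 (new)  [load 200/250]
  100 → shelf 2 (new)  [load 100/250]
  220 → shelf 3 (new)  [load 220/250]
  210 → shelf 4 (new)  [load 210/250]
  140 → shelf 2  [load 240/250]
  230 → shelf 5 (new)  [load 230/250]
  50 → shelf 1  [load 250/250]
  220 → shelf 6 (new)  [load 220/250]
  200 → shelf 7 (new)  [load 200/250]
  210 → shelf 8 (new)  [load 210/250]
  130 → shelf 9 (new)  [load 130/250]
  110 → shelf 9  [load 240/250]
  140 → shelf 10 (new)  [load 140/250]
  80 → shelf 10  [load 220/250]
10 shelves opened.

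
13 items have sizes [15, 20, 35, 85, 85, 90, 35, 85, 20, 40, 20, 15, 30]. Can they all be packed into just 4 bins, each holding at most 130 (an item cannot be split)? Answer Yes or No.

No

Total = 575; ⌈575/130⌉ = 5.
At least 5 bins are required, but only 4 are allowed.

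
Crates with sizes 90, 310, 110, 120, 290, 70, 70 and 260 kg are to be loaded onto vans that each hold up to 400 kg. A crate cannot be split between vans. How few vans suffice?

Total = 310 + 290 + 260 + 120 + 110 + 90 + 70 + 70 = 1320 kg.
Lower bound: ⌈1320/400⌉ = 4 vans.
A packing using 4 vans:
  van 1: 310 + 90 = 400
  van 2: 290 + 110 = 400
  van 3: 260 + 120 = 380
  van 4: 70 + 70 = 140
This matches the lower bound, so 4 is optimal.

4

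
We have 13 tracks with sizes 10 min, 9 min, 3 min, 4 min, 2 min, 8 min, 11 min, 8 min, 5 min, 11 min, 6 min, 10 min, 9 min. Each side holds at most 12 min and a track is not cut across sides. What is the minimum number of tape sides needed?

9

Total = 11 + 11 + 10 + 10 + 9 + 9 + 8 + 8 + 6 + 5 + 4 + 3 + 2 = 96 min.
Lower bound: ⌈96/12⌉ = 8 tape sides.
A packing using 9 tape sides:
  side 1: 11 = 11
  side 2: 11 = 11
  side 3: 10 + 2 = 12
  side 4: 10 = 10
  side 5: 9 + 3 = 12
  side 6: 9 = 9
  side 7: 8 + 4 = 12
  side 8: 8 = 8
  side 9: 6 + 5 = 11
No arrangement into 8 tape sides stays within capacity, so 9 is optimal.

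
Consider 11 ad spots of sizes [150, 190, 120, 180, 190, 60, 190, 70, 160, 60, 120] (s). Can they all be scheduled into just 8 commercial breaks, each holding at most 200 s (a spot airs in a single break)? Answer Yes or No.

Total = 1490 s; ⌈1490/200⌉ = 8.
The bound of 8 does not rule out 8, but exhaustive search shows no assignment into 8 commercial breaks of capacity 200 s exists — the minimum is 9.

No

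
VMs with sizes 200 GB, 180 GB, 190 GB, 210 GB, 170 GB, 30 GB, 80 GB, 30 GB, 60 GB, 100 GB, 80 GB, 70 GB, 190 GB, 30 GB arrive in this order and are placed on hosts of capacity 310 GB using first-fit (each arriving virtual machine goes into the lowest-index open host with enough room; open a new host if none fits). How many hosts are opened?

  200 → host 1 (new)  [load 200/310]
  180 → host 2 (new)  [load 180/310]
  190 → host 3 (new)  [load 190/310]
  210 → host 4 (new)  [load 210/310]
  170 → host 5 (new)  [load 170/310]
  30 → host 1  [load 230/310]
  80 → host 1  [load 310/310]
  30 → host 2  [load 210/310]
  60 → host 2  [load 270/310]
  100 → host 3  [load 290/310]
  80 → host 4  [load 290/310]
  70 → host 5  [load 240/310]
  190 → host 6 (new)  [load 190/310]
  30 → host 2  [load 300/310]
6 hosts opened.

6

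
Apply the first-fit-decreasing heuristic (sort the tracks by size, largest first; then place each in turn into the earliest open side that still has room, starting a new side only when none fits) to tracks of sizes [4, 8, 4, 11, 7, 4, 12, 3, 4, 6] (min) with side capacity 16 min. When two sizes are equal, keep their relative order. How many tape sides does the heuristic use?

5

Sorted descending: 12, 11, 8, 7, 6, 4, 4, 4, 4, 3.
  12 → side 1 (new)  [load 12/16]
  11 → side 2 (new)  [load 11/16]
  8 → side 3 (new)  [load 8/16]
  7 → side 3  [load 15/16]
  6 → side 4 (new)  [load 6/16]
  4 → side 1  [load 16/16]
  4 → side 2  [load 15/16]
  4 → side 4  [load 10/16]
  4 → side 4  [load 14/16]
  3 → side 5 (new)  [load 3/16]
5 tape sides opened.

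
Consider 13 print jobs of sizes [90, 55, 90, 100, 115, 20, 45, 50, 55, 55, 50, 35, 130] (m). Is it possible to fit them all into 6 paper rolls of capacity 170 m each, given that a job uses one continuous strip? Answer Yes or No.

Yes

A valid assignment using 6 paper rolls:
  roll 1: 130 + 35 = 165
  roll 2: 115 + 55 = 170
  roll 3: 100 + 55 = 155
  roll 4: 90 + 55 + 20 = 165
  roll 5: 90 + 50 = 140
  roll 6: 50 + 45 = 95
Every load is within 170 m, so 6 paper rolls suffice.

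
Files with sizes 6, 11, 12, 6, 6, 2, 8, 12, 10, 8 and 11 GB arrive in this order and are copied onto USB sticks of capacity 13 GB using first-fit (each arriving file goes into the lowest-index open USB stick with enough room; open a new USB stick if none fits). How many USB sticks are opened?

9

  6 → USB stick 1 (new)  [load 6/13]
  11 → USB stick 2 (new)  [load 11/13]
  12 → USB stick 3 (new)  [load 12/13]
  6 → USB stick 1  [load 12/13]
  6 → USB stick 4 (new)  [load 6/13]
  2 → USB stick 2  [load 13/13]
  8 → USB stick 5 (new)  [load 8/13]
  12 → USB stick 6 (new)  [load 12/13]
  10 → USB stick 7 (new)  [load 10/13]
  8 → USB stick 8 (new)  [load 8/13]
  11 → USB stick 9 (new)  [load 11/13]
9 USB sticks opened.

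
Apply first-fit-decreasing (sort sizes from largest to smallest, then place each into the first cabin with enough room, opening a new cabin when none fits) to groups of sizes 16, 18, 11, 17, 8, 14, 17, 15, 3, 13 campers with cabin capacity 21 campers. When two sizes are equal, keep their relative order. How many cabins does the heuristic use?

Sorted descending: 18, 17, 17, 16, 15, 14, 13, 11, 8, 3.
  18 → cabin 1 (new)  [load 18/21]
  17 → cabin 2 (new)  [load 17/21]
  17 → cabin 3 (new)  [load 17/21]
  16 → cabin 4 (new)  [load 16/21]
  15 → cabin 5 (new)  [load 15/21]
  14 → cabin 6 (new)  [load 14/21]
  13 → cabin 7 (new)  [load 13/21]
  11 → cabin 8 (new)  [load 11/21]
  8 → cabin 7  [load 21/21]
  3 → cabin 1  [load 21/21]
8 cabins opened.

8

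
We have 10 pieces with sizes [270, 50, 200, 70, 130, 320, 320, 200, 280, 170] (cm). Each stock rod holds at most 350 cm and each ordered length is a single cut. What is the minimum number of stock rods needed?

7

Total = 320 + 320 + 280 + 270 + 200 + 200 + 170 + 130 + 70 + 50 = 2010 cm.
Lower bound: ⌈2010/350⌉ = 6 stock rods.
A packing using 7 stock rods:
  stock rod 1: 320 = 320
  stock rod 2: 320 = 320
  stock rod 3: 280 + 70 = 350
  stock rod 4: 270 + 50 = 320
  stock rod 5: 200 + 130 = 330
  stock rod 6: 200 = 200
  stock rod 7: 170 = 170
No arrangement into 6 stock rods stays within capacity, so 7 is optimal.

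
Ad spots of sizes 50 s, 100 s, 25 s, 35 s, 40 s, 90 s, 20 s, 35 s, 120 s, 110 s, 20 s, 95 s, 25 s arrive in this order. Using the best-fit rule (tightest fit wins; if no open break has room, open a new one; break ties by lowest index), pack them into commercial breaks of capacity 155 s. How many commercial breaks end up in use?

  50 → break 1 (new)  [load 50/155]
  100 → break 1  [load 150/155]
  25 → break 2 (new)  [load 25/155]
  35 → break 2  [load 60/155]
  40 → break 2  [load 100/155]
  90 → break 3 (new)  [load 90/155]
  20 → break 2  [load 120/155]
  35 → break 2  [load 155/155]
  120 → break 4 (new)  [load 120/155]
  110 → break 5 (new)  [load 110/155]
  20 → break 4  [load 140/155]
  95 → break 6 (new)  [load 95/155]
  25 → break 5  [load 135/155]
6 commercial breaks opened.

6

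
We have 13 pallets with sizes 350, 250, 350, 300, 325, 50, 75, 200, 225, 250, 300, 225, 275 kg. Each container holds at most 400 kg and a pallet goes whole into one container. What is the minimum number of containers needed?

11

Total = 350 + 350 + 325 + 300 + 300 + 275 + 250 + 250 + 225 + 225 + 200 + 75 + 50 = 3175 kg.
Lower bound: ⌈3175/400⌉ = 8 containers.
Also, 10 pallets each exceed 200 kg, and no two of those can share a container, so at least 10 containers are needed.
A packing using 11 containers:
  container 1: 350 + 50 = 400
  container 2: 350 = 350
  container 3: 325 + 75 = 400
  container 4: 300 = 300
  container 5: 300 = 300
  container 6: 275 = 275
  container 7: 250 = 250
  container 8: 250 = 250
  container 9: 225 = 225
  container 10: 225 = 225
  container 11: 200 = 200
No arrangement into 10 containers stays within capacity, so 11 is optimal.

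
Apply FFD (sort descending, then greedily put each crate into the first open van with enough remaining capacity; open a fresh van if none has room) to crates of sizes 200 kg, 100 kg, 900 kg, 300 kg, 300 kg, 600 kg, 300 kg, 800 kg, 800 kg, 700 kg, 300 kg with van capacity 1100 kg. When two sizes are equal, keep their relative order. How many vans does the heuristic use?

Sorted descending: 900, 800, 800, 700, 600, 300, 300, 300, 300, 200, 100.
  900 → van 1 (new)  [load 900/1100]
  800 → van 2 (new)  [load 800/1100]
  800 → van 3 (new)  [load 800/1100]
  700 → van 4 (new)  [load 700/1100]
  600 → van 5 (new)  [load 600/1100]
  300 → van 2  [load 1100/1100]
  300 → van 3  [load 1100/1100]
  300 → van 4  [load 1000/1100]
  300 → van 5  [load 900/1100]
  200 → van 1  [load 1100/1100]
  100 → van 4  [load 1100/1100]
5 vans opened.

5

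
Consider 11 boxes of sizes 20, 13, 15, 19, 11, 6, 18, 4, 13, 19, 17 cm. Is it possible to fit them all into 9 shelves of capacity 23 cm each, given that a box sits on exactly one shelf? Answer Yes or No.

A valid assignment using 9 shelves:
  shelf 1: 20 = 20
  shelf 2: 19 + 4 = 23
  shelf 3: 19 = 19
  shelf 4: 18 = 18
  shelf 5: 17 + 6 = 23
  shelf 6: 15 = 15
  shelf 7: 13 = 13
  shelf 8: 13 = 13
  shelf 9: 11 = 11
Every load is within 23 cm, so 9 shelves suffice.

Yes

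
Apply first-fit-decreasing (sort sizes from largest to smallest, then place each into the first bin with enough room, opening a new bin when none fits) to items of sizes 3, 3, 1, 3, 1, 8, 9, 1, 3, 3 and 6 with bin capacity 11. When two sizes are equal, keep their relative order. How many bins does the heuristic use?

Sorted descending: 9, 8, 6, 3, 3, 3, 3, 3, 1, 1, 1.
  9 → bin 1 (new)  [load 9/11]
  8 → bin 2 (new)  [load 8/11]
  6 → bin 3 (new)  [load 6/11]
  3 → bin 2  [load 11/11]
  3 → bin 3  [load 9/11]
  3 → bin 4 (new)  [load 3/11]
  3 → bin 4  [load 6/11]
  3 → bin 4  [load 9/11]
  1 → bin 1  [load 10/11]
  1 → bin 1  [load 11/11]
  1 → bin 3  [load 10/11]
4 bins opened.

4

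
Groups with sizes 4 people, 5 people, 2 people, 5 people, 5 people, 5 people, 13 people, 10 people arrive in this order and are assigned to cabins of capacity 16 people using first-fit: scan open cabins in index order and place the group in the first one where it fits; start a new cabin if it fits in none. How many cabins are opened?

  4 → cabin 1 (new)  [load 4/16]
  5 → cabin 1  [load 9/16]
  2 → cabin 1  [load 11/16]
  5 → cabin 1  [load 16/16]
  5 → cabin 2 (new)  [load 5/16]
  5 → cabin 2  [load 10/16]
  13 → cabin 3 (new)  [load 13/16]
  10 → cabin 4 (new)  [load 10/16]
4 cabins opened.

4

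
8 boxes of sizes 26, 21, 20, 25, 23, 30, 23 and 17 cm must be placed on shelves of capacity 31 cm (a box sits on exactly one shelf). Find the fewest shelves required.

Total = 30 + 26 + 25 + 23 + 23 + 21 + 20 + 17 = 185 cm.
Lower bound: ⌈185/31⌉ = 6 shelves.
Also, 8 boxes each exceed 31/2 cm, and no two of those can share a shelf, so at least 8 shelves are needed.
A packing using 8 shelves:
  shelf 1: 30 = 30
  shelf 2: 26 = 26
  shelf 3: 25 = 25
  shelf 4: 23 = 23
  shelf 5: 23 = 23
  shelf 6: 21 = 21
  shelf 7: 20 = 20
  shelf 8: 17 = 17
This matches the lower bound, so 8 is optimal.

8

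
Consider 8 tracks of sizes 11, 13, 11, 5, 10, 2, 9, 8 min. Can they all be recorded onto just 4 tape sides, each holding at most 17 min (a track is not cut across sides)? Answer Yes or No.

Total = 69 min; ⌈69/17⌉ = 5.
At least 5 tape sides are required, but only 4 are allowed.

No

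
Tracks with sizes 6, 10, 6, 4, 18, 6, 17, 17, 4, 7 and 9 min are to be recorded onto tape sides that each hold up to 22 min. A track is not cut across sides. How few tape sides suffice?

5

Total = 18 + 17 + 17 + 10 + 9 + 7 + 6 + 6 + 6 + 4 + 4 = 104 min.
Lower bound: ⌈104/22⌉ = 5 tape sides.
A packing using 5 tape sides:
  side 1: 18 + 4 = 22
  side 2: 17 + 4 = 21
  side 3: 17 = 17
  side 4: 10 + 6 + 6 = 22
  side 5: 9 + 7 + 6 = 22
This matches the lower bound, so 5 is optimal.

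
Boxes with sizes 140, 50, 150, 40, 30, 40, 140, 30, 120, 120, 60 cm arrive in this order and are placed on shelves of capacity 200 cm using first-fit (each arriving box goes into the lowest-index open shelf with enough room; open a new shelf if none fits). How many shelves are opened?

  140 → shelf 1 (new)  [load 140/200]
  50 → shelf 1  [load 190/200]
  150 → shelf 2 (new)  [load 150/200]
  40 → shelf 2  [load 190/200]
  30 → shelf 3 (new)  [load 30/200]
  40 → shelf 3  [load 70/200]
  140 → shelf 4 (new)  [load 140/200]
  30 → shelf 3  [load 100/200]
  120 → shelf 5 (new)  [load 120/200]
  120 → shelf 6 (new)  [load 120/200]
  60 → shelf 3  [load 160/200]
6 shelves opened.

6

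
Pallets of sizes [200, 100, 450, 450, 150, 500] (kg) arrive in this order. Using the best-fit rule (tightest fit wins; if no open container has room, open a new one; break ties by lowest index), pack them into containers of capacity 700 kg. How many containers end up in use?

4

  200 → container 1 (new)  [load 200/700]
  100 → container 1  [load 300/700]
  450 → container 2 (new)  [load 450/700]
  450 → container 3 (new)  [load 450/700]
  150 → container 2  [load 600/700]
  500 → container 4 (new)  [load 500/700]
4 containers opened.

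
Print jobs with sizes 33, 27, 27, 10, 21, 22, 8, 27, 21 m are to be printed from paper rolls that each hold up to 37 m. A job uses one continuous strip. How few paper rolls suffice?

7

Total = 33 + 27 + 27 + 27 + 22 + 21 + 21 + 10 + 8 = 196 m.
Lower bound: ⌈196/37⌉ = 6 paper rolls.
Also, 7 print jobs each exceed 37/2 m, and no two of those can share a roll, so at least 7 paper rolls are needed.
A packing using 7 paper rolls:
  roll 1: 33 = 33
  roll 2: 27 + 10 = 37
  roll 3: 27 + 8 = 35
  roll 4: 27 = 27
  roll 5: 22 = 22
  roll 6: 21 = 21
  roll 7: 21 = 21
This matches the lower bound, so 7 is optimal.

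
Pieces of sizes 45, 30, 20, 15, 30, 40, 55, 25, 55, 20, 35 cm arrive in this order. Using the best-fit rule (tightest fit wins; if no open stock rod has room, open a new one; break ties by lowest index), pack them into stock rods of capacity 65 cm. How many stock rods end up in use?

6

  45 → stock rod 1 (new)  [load 45/65]
  30 → stock rod 2 (new)  [load 30/65]
  20 → stock rod 1  [load 65/65]
  15 → stock rod 2  [load 45/65]
  30 → stock rod 3 (new)  [load 30/65]
  40 → stock rod 4 (new)  [load 40/65]
  55 → stock rod 5 (new)  [load 55/65]
  25 → stock rod 4  [load 65/65]
  55 → stock rod 6 (new)  [load 55/65]
  20 → stock rod 2  [load 65/65]
  35 → stock rod 3  [load 65/65]
6 stock rods opened.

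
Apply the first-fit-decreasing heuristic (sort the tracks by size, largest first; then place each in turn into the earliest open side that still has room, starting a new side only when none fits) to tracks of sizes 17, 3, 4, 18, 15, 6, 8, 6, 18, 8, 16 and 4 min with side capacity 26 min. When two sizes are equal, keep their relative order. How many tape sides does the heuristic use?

5

Sorted descending: 18, 18, 17, 16, 15, 8, 8, 6, 6, 4, 4, 3.
  18 → side 1 (new)  [load 18/26]
  18 → side 2 (new)  [load 18/26]
  17 → side 3 (new)  [load 17/26]
  16 → side 4 (new)  [load 16/26]
  15 → side 5 (new)  [load 15/26]
  8 → side 1  [load 26/26]
  8 → side 2  [load 26/26]
  6 → side 3  [load 23/26]
  6 → side 4  [load 22/26]
  4 → side 4  [load 26/26]
  4 → side 5  [load 19/26]
  3 → side 3  [load 26/26]
5 tape sides opened.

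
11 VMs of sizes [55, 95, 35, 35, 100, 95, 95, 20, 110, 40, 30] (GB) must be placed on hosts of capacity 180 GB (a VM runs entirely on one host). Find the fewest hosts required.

Total = 110 + 100 + 95 + 95 + 95 + 55 + 40 + 35 + 35 + 30 + 20 = 710 GB.
Lower bound: ⌈710/180⌉ = 4 hosts.
Also, 5 VMs each exceed 90 GB, and no two of those can share a host, so at least 5 hosts are needed.
A packing using 5 hosts:
  host 1: 110 + 55 = 165
  host 2: 100 + 40 + 35 = 175
  host 3: 95 + 35 + 30 + 20 = 180
  host 4: 95 = 95
  host 5: 95 = 95
This matches the lower bound, so 5 is optimal.

5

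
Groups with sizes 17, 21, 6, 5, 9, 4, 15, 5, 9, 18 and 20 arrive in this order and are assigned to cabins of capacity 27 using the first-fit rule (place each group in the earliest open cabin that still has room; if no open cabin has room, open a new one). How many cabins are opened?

6

  17 → cabin 1 (new)  [load 17/27]
  21 → cabin 2 (new)  [load 21/27]
  6 → cabin 1  [load 23/27]
  5 → cabin 2  [load 26/27]
  9 → cabin 3 (new)  [load 9/27]
  4 → cabin 1  [load 27/27]
  15 → cabin 3  [load 24/27]
  5 → cabin 4 (new)  [load 5/27]
  9 → cabin 4  [load 14/27]
  18 → cabin 5 (new)  [load 18/27]
  20 → cabin 6 (new)  [load 20/27]
6 cabins opened.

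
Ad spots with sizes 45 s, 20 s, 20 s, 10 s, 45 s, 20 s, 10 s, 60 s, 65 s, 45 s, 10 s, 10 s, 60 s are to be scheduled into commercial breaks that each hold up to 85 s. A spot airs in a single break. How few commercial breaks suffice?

Total = 65 + 60 + 60 + 45 + 45 + 45 + 20 + 20 + 20 + 10 + 10 + 10 + 10 = 420 s.
Lower bound: ⌈420/85⌉ = 5 commercial breaks.
Also, 6 ad spots each exceed 85/2 s, and no two of those can share a break, so at least 6 commercial breaks are needed.
A packing using 6 commercial breaks:
  break 1: 65 + 20 = 85
  break 2: 60 + 20 = 80
  break 3: 60 + 20 = 80
  break 4: 45 + 10 + 10 + 10 + 10 = 85
  break 5: 45 = 45
  break 6: 45 = 45
This matches the lower bound, so 6 is optimal.

6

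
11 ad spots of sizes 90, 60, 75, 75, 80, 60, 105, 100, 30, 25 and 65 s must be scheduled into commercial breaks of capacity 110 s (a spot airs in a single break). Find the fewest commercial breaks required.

Total = 105 + 100 + 90 + 80 + 75 + 75 + 65 + 60 + 60 + 30 + 25 = 765 s.
Lower bound: ⌈765/110⌉ = 7 commercial breaks.
Also, 9 ad spots each exceed 55 s, and no two of those can share a break, so at least 9 commercial breaks are needed.
A packing using 9 commercial breaks:
  break 1: 105 = 105
  break 2: 100 = 100
  break 3: 90 = 90
  break 4: 80 + 30 = 110
  break 5: 75 + 25 = 100
  break 6: 75 = 75
  break 7: 65 = 65
  break 8: 60 = 60
  break 9: 60 = 60
This matches the lower bound, so 9 is optimal.

9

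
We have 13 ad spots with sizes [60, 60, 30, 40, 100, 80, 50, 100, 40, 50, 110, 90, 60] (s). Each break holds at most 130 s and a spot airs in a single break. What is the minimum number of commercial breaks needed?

Total = 110 + 100 + 100 + 90 + 80 + 60 + 60 + 60 + 50 + 50 + 40 + 40 + 30 = 870 s.
Lower bound: ⌈870/130⌉ = 7 commercial breaks.
A packing using 8 commercial breaks:
  break 1: 110 = 110
  break 2: 100 + 30 = 130
  break 3: 100 = 100
  break 4: 90 + 40 = 130
  break 5: 80 + 50 = 130
  break 6: 60 + 60 = 120
  break 7: 60 + 50 = 110
  break 8: 40 = 40
No arrangement into 7 commercial breaks stays within capacity, so 8 is optimal.

8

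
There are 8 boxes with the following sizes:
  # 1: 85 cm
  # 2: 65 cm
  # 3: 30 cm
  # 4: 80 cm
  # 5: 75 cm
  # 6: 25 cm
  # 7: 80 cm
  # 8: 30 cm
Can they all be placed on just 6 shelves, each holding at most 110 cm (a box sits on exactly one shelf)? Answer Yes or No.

A valid assignment using 5 shelves:
  shelf 1: 85 + 25 = 110
  shelf 2: 80 + 30 = 110
  shelf 3: 80 + 30 = 110
  shelf 4: 75 = 75
  shelf 5: 65 = 65
That uses only 5 ≤ 6, so 6 shelves are enough.

Yes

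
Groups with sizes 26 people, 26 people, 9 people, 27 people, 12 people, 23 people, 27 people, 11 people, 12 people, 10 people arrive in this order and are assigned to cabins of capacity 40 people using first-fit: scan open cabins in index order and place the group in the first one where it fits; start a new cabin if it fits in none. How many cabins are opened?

  26 → cabin 1 (new)  [load 26/40]
  26 → cabin 2 (new)  [load 26/40]
  9 → cabin 1  [load 35/40]
  27 → cabin 3 (new)  [load 27/40]
  12 → cabin 2  [load 38/40]
  23 → cabin 4 (new)  [load 23/40]
  27 → cabin 5 (new)  [load 27/40]
  11 → cabin 3  [load 38/40]
  12 → cabin 4  [load 35/40]
  10 → cabin 5  [load 37/40]
5 cabins opened.

5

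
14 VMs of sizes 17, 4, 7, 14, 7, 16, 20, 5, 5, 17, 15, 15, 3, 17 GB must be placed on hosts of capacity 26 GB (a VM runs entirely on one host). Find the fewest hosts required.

8

Total = 20 + 17 + 17 + 17 + 16 + 15 + 15 + 14 + 7 + 7 + 5 + 5 + 4 + 3 = 162 GB.
Lower bound: ⌈162/26⌉ = 7 hosts.
Also, 8 VMs each exceed 13 GB, and no two of those can share a host, so at least 8 hosts are needed.
A packing using 8 hosts:
  host 1: 20 + 5 = 25
  host 2: 17 + 7 = 24
  host 3: 17 + 7 = 24
  host 4: 17 + 5 + 4 = 26
  host 5: 16 + 3 = 19
  host 6: 15 = 15
  host 7: 15 = 15
  host 8: 14 = 14
This matches the lower bound, so 8 is optimal.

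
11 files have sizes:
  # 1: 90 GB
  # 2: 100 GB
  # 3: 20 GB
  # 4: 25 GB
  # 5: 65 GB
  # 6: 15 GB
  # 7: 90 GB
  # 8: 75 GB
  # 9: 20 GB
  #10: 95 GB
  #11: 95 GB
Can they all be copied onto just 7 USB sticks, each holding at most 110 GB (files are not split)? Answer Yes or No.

A valid assignment using 7 USB sticks:
  USB stick 1: 100 = 100
  USB stick 2: 95 + 15 = 110
  USB stick 3: 95 = 95
  USB stick 4: 90 + 20 = 110
  USB stick 5: 90 + 20 = 110
  USB stick 6: 75 + 25 = 100
  USB stick 7: 65 = 65
Every load is within 110 GB, so 7 USB sticks suffice.

Yes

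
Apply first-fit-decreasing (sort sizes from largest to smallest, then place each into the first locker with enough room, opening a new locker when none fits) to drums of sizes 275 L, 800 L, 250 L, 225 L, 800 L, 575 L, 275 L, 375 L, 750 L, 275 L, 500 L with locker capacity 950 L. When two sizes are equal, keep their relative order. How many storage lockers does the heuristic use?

Sorted descending: 800, 800, 750, 575, 500, 375, 275, 275, 275, 250, 225.
  800 → locker 1 (new)  [load 800/950]
  800 → locker 2 (new)  [load 800/950]
  750 → locker 3 (new)  [load 750/950]
  575 → locker 4 (new)  [load 575/950]
  500 → locker 5 (new)  [load 500/950]
  375 → locker 4  [load 950/950]
  275 → locker 5  [load 775/950]
  275 → locker 6 (new)  [load 275/950]
  275 → locker 6  [load 550/950]
  250 → locker 6  [load 800/950]
  225 → locker 7 (new)  [load 225/950]
7 storage lockers opened.

7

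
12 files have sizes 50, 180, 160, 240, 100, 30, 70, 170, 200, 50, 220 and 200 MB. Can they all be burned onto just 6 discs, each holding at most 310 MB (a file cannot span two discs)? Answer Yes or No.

Total = 1670 MB; ⌈1670/310⌉ = 6.
7 files each exceed half the capacity and cannot share a disc, forcing at least 7 discs.
At least 7 discs are required, but only 6 are allowed.

No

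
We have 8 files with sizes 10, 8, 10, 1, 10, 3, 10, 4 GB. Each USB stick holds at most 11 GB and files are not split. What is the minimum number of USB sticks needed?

Total = 10 + 10 + 10 + 10 + 8 + 4 + 3 + 1 = 56 GB.
Lower bound: ⌈56/11⌉ = 6 USB sticks.
A packing using 6 USB sticks:
  USB stick 1: 10 + 1 = 11
  USB stick 2: 10 = 10
  USB stick 3: 10 = 10
  USB stick 4: 10 = 10
  USB stick 5: 8 + 3 = 11
  USB stick 6: 4 = 4
This matches the lower bound, so 6 is optimal.

6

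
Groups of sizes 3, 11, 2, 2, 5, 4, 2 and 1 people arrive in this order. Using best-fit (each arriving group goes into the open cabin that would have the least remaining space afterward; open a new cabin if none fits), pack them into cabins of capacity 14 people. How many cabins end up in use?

3

  3 → cabin 1 (new)  [load 3/14]
  11 → cabin 1  [load 14/14]
  2 → cabin 2 (new)  [load 2/14]
  2 → cabin 2  [load 4/14]
  5 → cabin 2  [load 9/14]
  4 → cabin 2  [load 13/14]
  2 → cabin 3 (new)  [load 2/14]
  1 → cabin 2  [load 14/14]
3 cabins opened.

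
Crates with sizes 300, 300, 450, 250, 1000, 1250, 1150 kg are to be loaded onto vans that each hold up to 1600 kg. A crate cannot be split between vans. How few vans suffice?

3

Total = 1250 + 1150 + 1000 + 450 + 300 + 300 + 250 = 4700 kg.
Lower bound: ⌈4700/1600⌉ = 3 vans.
A packing using 3 vans:
  van 1: 1250 + 300 = 1550
  van 2: 1150 + 450 = 1600
  van 3: 1000 + 300 + 250 = 1550
This matches the lower bound, so 3 is optimal.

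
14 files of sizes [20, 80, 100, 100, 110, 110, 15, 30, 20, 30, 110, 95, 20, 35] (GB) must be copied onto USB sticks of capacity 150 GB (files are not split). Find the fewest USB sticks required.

Total = 110 + 110 + 110 + 100 + 100 + 95 + 80 + 35 + 30 + 30 + 20 + 20 + 20 + 15 = 875 GB.
Lower bound: ⌈875/150⌉ = 6 USB sticks.
Also, 7 files each exceed 75 GB, and no two of those can share a USB stick, so at least 7 USB sticks are needed.
A packing using 7 USB sticks:
  USB stick 1: 110 + 35 = 145
  USB stick 2: 110 + 30 = 140
  USB stick 3: 110 + 30 = 140
  USB stick 4: 100 + 20 + 20 = 140
  USB stick 5: 100 + 20 + 15 = 135
  USB stick 6: 95 = 95
  USB stick 7: 80 = 80
This matches the lower bound, so 7 is optimal.

7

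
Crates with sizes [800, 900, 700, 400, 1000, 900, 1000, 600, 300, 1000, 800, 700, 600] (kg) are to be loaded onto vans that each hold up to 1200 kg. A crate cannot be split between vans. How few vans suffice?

10

Total = 1000 + 1000 + 1000 + 900 + 900 + 800 + 800 + 700 + 700 + 600 + 600 + 400 + 300 = 9700 kg.
Lower bound: ⌈9700/1200⌉ = 9 vans.
A packing using 10 vans:
  van 1: 1000 = 1000
  van 2: 1000 = 1000
  van 3: 1000 = 1000
  van 4: 900 + 300 = 1200
  van 5: 900 = 900
  van 6: 800 + 400 = 1200
  van 7: 800 = 800
  van 8: 700 = 700
  van 9: 700 = 700
  van 10: 600 + 600 = 1200
No arrangement into 9 vans stays within capacity, so 10 is optimal.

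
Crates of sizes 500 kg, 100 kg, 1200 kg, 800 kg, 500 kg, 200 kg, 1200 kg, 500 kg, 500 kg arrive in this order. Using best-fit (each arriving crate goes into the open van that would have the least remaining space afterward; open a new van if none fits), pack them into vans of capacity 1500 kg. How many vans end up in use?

  500 → van 1 (new)  [load 500/1500]
  100 → van 1  [load 600/1500]
  1200 → van 2 (new)  [load 1200/1500]
  800 → van 1  [load 1400/1500]
  500 → van 3 (new)  [load 500/1500]
  200 → van 2  [load 1400/1500]
  1200 → van 4 (new)  [load 1200/1500]
  500 → van 3  [load 1000/1500]
  500 → van 3  [load 1500/1500]
4 vans opened.

4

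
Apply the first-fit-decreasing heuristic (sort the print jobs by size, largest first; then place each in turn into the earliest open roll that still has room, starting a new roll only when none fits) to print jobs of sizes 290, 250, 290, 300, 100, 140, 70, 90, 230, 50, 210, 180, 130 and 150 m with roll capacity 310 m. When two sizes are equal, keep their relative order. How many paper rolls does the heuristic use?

9

Sorted descending: 300, 290, 290, 250, 230, 210, 180, 150, 140, 130, 100, 90, 70, 50.
  300 → roll 1 (new)  [load 300/310]
  290 → roll 2 (new)  [load 290/310]
  290 → roll 3 (new)  [load 290/310]
  250 → roll 4 (new)  [load 250/310]
  230 → roll 5 (new)  [load 230/310]
  210 → roll 6 (new)  [load 210/310]
  180 → roll 7 (new)  [load 180/310]
  150 → roll 8 (new)  [load 150/310]
  140 → roll 8  [load 290/310]
  130 → roll 7  [load 310/310]
  100 → roll 6  [load 310/310]
  90 → roll 9 (new)  [load 90/310]
  70 → roll 5  [load 300/310]
  50 → roll 4  [load 300/310]
9 paper rolls opened.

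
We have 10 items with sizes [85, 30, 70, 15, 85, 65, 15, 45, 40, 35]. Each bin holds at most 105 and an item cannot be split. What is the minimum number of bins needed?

Total = 85 + 85 + 70 + 65 + 45 + 40 + 35 + 30 + 15 + 15 = 485.
Lower bound: ⌈485/105⌉ = 5 bins.
A packing using 5 bins:
  bin 1: 85 + 15 = 100
  bin 2: 85 + 15 = 100
  bin 3: 70 + 35 = 105
  bin 4: 65 + 40 = 105
  bin 5: 45 + 30 = 75
This matches the lower bound, so 5 is optimal.

5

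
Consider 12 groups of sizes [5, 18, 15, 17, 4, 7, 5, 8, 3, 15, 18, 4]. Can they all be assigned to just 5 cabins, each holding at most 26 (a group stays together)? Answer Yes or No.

A valid assignment using 5 cabins:
  cabin 1: 18 + 8 = 26
  cabin 2: 18 + 7 = 25
  cabin 3: 17 + 5 + 4 = 26
  cabin 4: 15 + 5 + 4 = 24
  cabin 5: 15 + 3 = 18
Every load is within 26, so 5 cabins suffice.

Yes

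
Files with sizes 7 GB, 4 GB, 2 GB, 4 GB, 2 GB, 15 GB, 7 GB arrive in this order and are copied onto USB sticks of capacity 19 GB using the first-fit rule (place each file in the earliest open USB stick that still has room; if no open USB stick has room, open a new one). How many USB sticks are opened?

  7 → USB stick 1 (new)  [load 7/19]
  4 → USB stick 1  [load 11/19]
  2 → USB stick 1  [load 13/19]
  4 → USB stick 1  [load 17/19]
  2 → USB stick 1  [load 19/19]
  15 → USB stick 2 (new)  [load 15/19]
  7 → USB stick 3 (new)  [load 7/19]
3 USB sticks opened.

3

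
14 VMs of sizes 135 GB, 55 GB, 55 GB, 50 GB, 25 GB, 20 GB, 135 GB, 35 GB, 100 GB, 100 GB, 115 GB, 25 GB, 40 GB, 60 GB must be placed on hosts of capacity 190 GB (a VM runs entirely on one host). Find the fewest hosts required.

6

Total = 135 + 135 + 115 + 100 + 100 + 60 + 55 + 55 + 50 + 40 + 35 + 25 + 25 + 20 = 950 GB.
Lower bound: ⌈950/190⌉ = 5 hosts.
A packing using 6 hosts:
  host 1: 135 + 55 = 190
  host 2: 135 + 55 = 190
  host 3: 115 + 60 = 175
  host 4: 100 + 50 + 40 = 190
  host 5: 100 + 35 + 25 + 25 = 185
  host 6: 20 = 20
No arrangement into 5 hosts stays within capacity, so 6 is optimal.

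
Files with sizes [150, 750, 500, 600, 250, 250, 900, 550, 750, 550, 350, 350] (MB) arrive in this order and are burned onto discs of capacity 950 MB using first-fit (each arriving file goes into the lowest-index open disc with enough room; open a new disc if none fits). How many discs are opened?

  150 → disc 1 (new)  [load 150/950]
  750 → disc 1  [load 900/950]
  500 → disc 2 (new)  [load 500/950]
  600 → disc 3 (new)  [load 600/950]
  250 → disc 2  [load 750/950]
  250 → disc 3  [load 850/950]
  900 → disc 4 (new)  [load 900/950]
  550 → disc 5 (new)  [load 550/950]
  750 → disc 6 (new)  [load 750/950]
  550 → disc 7 (new)  [load 550/950]
  350 → disc 5  [load 900/950]
  350 → disc 7  [load 900/950]
7 discs opened.

7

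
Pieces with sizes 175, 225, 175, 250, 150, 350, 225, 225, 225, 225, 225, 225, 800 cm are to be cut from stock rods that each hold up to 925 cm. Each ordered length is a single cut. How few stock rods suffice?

Total = 800 + 350 + 250 + 225 + 225 + 225 + 225 + 225 + 225 + 225 + 175 + 175 + 150 = 3475 cm.
Lower bound: ⌈3475/925⌉ = 4 stock rods.
A packing using 4 stock rods:
  stock rod 1: 800 = 800
  stock rod 2: 350 + 250 + 175 + 150 = 925
  stock rod 3: 225 + 225 + 225 + 225 = 900
  stock rod 4: 225 + 225 + 225 + 175 = 850
This matches the lower bound, so 4 is optimal.

4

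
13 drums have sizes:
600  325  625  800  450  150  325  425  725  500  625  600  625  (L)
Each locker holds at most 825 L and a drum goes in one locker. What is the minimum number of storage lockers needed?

10

Total = 800 + 725 + 625 + 625 + 625 + 600 + 600 + 500 + 450 + 425 + 325 + 325 + 150 = 6775 L.
Lower bound: ⌈6775/825⌉ = 9 storage lockers.
Also, 10 drums each exceed 825/2 L, and no two of those can share a locker, so at least 10 storage lockers are needed.
A packing using 10 storage lockers:
  locker 1: 800 = 800
  locker 2: 725 = 725
  locker 3: 625 + 150 = 775
  locker 4: 625 = 625
  locker 5: 625 = 625
  locker 6: 600 = 600
  locker 7: 600 = 600
  locker 8: 500 + 325 = 825
  locker 9: 450 + 325 = 775
  locker 10: 425 = 425
This matches the lower bound, so 10 is optimal.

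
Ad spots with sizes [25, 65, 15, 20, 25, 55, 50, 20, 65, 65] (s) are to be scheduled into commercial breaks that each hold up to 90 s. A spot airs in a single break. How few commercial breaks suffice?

Total = 65 + 65 + 65 + 55 + 50 + 25 + 25 + 20 + 20 + 15 = 405 s.
Lower bound: ⌈405/90⌉ = 5 commercial breaks.
A packing using 5 commercial breaks:
  break 1: 65 + 25 = 90
  break 2: 65 + 25 = 90
  break 3: 65 + 20 = 85
  break 4: 55 + 20 + 15 = 90
  break 5: 50 = 50
This matches the lower bound, so 5 is optimal.

5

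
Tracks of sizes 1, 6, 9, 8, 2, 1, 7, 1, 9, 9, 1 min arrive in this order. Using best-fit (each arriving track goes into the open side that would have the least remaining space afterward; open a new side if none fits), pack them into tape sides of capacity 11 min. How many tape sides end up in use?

  1 → side 1 (new)  [load 1/11]
  6 → side 1  [load 7/11]
  9 → side 2 (new)  [load 9/11]
  8 → side 3 (new)  [load 8/11]
  2 → side 2  [load 11/11]
  1 → side 3  [load 9/11]
  7 → side 4 (new)  [load 7/11]
  1 → side 3  [load 10/11]
  9 → side 5 (new)  [load 9/11]
  9 → side 6 (new)  [load 9/11]
  1 → side 3  [load 11/11]
6 tape sides opened.

6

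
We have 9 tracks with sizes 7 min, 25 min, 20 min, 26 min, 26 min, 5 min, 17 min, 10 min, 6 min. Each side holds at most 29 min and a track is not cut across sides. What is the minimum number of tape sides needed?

Total = 26 + 26 + 25 + 20 + 17 + 10 + 7 + 6 + 5 = 142 min.
Lower bound: ⌈142/29⌉ = 5 tape sides.
A packing using 6 tape sides:
  side 1: 26 = 26
  side 2: 26 = 26
  side 3: 25 = 25
  side 4: 20 + 7 = 27
  side 5: 17 + 10 = 27
  side 6: 6 + 5 = 11
No arrangement into 5 tape sides stays within capacity, so 6 is optimal.

6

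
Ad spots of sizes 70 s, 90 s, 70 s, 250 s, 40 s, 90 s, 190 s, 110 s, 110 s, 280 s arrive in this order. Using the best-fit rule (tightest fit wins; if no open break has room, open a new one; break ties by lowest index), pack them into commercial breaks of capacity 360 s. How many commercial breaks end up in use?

5

  70 → break 1 (new)  [load 70/360]
  90 → break 1  [load 160/360]
  70 → break 1  [load 230/360]
  250 → break 2 (new)  [load 250/360]
  40 → break 2  [load 290/360]
  90 → break 1  [load 320/360]
  190 → break 3 (new)  [load 190/360]
  110 → break 3  [load 300/360]
  110 → break 4 (new)  [load 110/360]
  280 → break 5 (new)  [load 280/360]
5 commercial breaks opened.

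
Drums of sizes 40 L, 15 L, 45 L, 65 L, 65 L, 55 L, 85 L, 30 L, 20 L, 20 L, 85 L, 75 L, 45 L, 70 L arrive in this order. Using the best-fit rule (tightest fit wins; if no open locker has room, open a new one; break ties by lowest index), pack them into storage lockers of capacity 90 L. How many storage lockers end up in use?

9

  40 → locker 1 (new)  [load 40/90]
  15 → locker 1  [load 55/90]
  45 → locker 2 (new)  [load 45/90]
  65 → locker 3 (new)  [load 65/90]
  65 → locker 4 (new)  [load 65/90]
  55 → locker 5 (new)  [load 55/90]
  85 → locker 6 (new)  [load 85/90]
  30 → locker 1  [load 85/90]
  20 → locker 3  [load 85/90]
  20 → locker 4  [load 85/90]
  85 → locker 7 (new)  [load 85/90]
  75 → locker 8 (new)  [load 75/90]
  45 → locker 2  [load 90/90]
  70 → locker 9 (new)  [load 70/90]
9 storage lockers opened.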